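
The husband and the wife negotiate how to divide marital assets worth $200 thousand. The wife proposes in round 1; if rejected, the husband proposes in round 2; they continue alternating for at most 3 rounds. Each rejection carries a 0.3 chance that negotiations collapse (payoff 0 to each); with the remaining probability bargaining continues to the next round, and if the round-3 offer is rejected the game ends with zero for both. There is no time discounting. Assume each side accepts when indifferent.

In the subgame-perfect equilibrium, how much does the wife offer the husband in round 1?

Round 3 (the wife proposes): rejection yields 0 for the husband; the wife offers 0 and keeps 200.
Round 2 (the husband proposes): rejecting gives the wife an expected 0.7 × 200 = 140. The husband offers 140 and keeps 200 − 140 = 60.
Round 1 (the wife proposes): rejecting gives the husband an expected 0.7 × 60 = 42, so the wife offers 42, keeping 158.

42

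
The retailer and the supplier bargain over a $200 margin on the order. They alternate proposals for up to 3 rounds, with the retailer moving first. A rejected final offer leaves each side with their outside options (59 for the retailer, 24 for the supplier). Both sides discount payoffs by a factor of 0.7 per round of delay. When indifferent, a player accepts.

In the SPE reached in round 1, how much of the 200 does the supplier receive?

53.76

Round 3 (the retailer proposes): the supplier gets 24 if talks fail, so the retailer offers 24 and keeps 176.
Round 2 (the supplier proposes): the retailer can get 176 next round, worth 0.7 × 176 = 123.2 now. The supplier offers 123.2 and keeps 200 − 123.2 = 76.8.
Round 1 (the retailer proposes): the supplier can get 76.8 next round, worth 0.7 × 76.8 = 53.76 now; the retailer offers that and keeps 146.24.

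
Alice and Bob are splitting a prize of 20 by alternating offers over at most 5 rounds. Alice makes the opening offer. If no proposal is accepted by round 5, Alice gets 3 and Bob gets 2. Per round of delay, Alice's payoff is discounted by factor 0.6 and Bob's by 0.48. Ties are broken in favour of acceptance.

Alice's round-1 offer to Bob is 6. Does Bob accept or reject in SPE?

Accept

Round 5 (Alice proposes): Bob gets 2 if talks fail, so Alice offers 2 and keeps 18.
Round 4 (Bob proposes): Alice can get 18 next round, worth 0.6 × 18 = 10.8 now; Bob offers that and keeps 9.2.
Round 3 (Alice proposes): Bob can get 9.2 next round, worth 0.48 × 9.2 = 4.416 now; Alice offers that and keeps 15.584.
Round 2 (Bob proposes): Alice can get 15.584 next round, worth 0.6 × 15.584 = 9.3504 now, so Bob offers 9.3504, keeping 10.6496.
So by rejecting in round 1, Bob gets 10.6496 next round, worth 0.48 × 10.6496 = 5.111808 now.
Offer 6 ≥ 5.111808, so Bob accepts.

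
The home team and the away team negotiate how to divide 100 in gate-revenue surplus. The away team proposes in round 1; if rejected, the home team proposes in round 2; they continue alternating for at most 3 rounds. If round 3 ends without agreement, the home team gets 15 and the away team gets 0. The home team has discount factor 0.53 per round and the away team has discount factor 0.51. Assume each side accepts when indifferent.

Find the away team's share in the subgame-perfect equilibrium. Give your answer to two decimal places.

By backward induction:
Round 3 (the away team proposes): the home team gets 15 if talks fail, so the away team offers 15 and keeps 85.
Round 2 (the home team proposes): the away team can get 85 next round, worth 0.51 × 85 = 43.35 now; the home team offers that and keeps 56.65.
Round 1 (the away team proposes): the home team can get 56.65 next round, worth 0.53 × 56.65 = 30.0245 now; the away team offers that and keeps 69.9755.

69.98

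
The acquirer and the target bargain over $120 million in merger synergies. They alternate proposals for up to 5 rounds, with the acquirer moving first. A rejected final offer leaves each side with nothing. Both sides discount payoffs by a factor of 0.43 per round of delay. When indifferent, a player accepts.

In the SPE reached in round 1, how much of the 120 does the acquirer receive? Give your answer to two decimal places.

85.15

Round 5 (the acquirer proposes): the target will accept anything ≥ 0, so the acquirer offers 0 and keeps 120.
Round 4 (the target proposes): the acquirer can get 120 next round, worth 0.43 × 120 = 51.6 now, so the target offers 51.6, keeping 68.4.
Round 3 (the acquirer proposes): the target can get 68.4 next round, worth 0.43 × 68.4 = 29.412 now. The acquirer offers 29.412 and keeps 120 − 29.412 = 90.588.
Round 2 (the target proposes): the acquirer can get 90.588 next round, worth 0.43 × 90.588 = 38.95284 now. The target offers 38.95284 and keeps 120 − 38.95284 = 81.04716.
Round 1 (the acquirer proposes): the target can get 81.04716 next round, worth 0.43 × 81.04716 = 34.8502788 now. The acquirer offers 34.8502788 and keeps 120 − 34.8502788 = 85.1497212.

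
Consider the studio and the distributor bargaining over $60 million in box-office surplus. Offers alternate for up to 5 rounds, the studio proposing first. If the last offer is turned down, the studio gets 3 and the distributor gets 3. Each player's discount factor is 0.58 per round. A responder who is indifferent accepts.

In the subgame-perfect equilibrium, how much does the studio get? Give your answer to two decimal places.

Round 5 (the studio proposes): the distributor gets 3 if talks fail, so the studio offers 3 and keeps 57.
Round 4 (the distributor proposes): the studio can get 57 next round, worth 0.58 × 57 = 33.06 now; the distributor offers that and keeps 26.94.
Round 3 (the studio proposes): the distributor can get 26.94 next round, worth 0.58 × 26.94 = 15.6252 now; the studio offers that and keeps 44.3748.
Round 2 (the distributor proposes): the studio can get 44.3748 next round, worth 0.58 × 44.3748 = 25.737384 now, so the distributor offers 25.737384, keeping 34.262616.
Round 1 (the studio proposes): the distributor can get 34.262616 next round, worth 0.58 × 34.262616 = 19.87231728 now. The studio offers 19.87231728 and keeps 60 − 19.87231728 = 40.12768272.

40.13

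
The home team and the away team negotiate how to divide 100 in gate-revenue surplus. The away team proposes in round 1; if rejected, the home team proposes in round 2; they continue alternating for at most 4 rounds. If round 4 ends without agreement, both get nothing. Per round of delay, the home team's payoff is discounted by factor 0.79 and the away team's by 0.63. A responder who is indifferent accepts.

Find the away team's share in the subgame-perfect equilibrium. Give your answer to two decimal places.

Round 4 (the home team proposes): rejection yields 0 for the away team; the home team offers 0 and keeps 100.
Round 3 (the away team proposes): the home team can get 100 next round, worth 0.79 × 100 = 79 now, so the away team offers 79, keeping 21.
Round 2 (the home team proposes): the away team can get 21 next round, worth 0.63 × 21 = 13.23 now. The home team offers 13.23 and keeps 100 − 13.23 = 86.77.
Round 1 (the away team proposes): the home team can get 86.77 next round, worth 0.79 × 86.77 = 68.5483 now, so the away team offers 68.5483, keeping 31.4517.

31.45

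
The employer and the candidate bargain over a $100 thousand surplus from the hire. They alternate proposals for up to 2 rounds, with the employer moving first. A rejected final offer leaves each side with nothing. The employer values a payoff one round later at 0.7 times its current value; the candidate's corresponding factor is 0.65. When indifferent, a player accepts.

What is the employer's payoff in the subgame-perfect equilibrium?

By backward induction:
Round 2 (the candidate proposes): rejection yields 0 for the employer; the candidate offers 0 and keeps 100.
Round 1 (the employer proposes): the candidate can get 100 next round, worth 0.65 × 100 = 65 now; the employer offers that and keeps 35.

35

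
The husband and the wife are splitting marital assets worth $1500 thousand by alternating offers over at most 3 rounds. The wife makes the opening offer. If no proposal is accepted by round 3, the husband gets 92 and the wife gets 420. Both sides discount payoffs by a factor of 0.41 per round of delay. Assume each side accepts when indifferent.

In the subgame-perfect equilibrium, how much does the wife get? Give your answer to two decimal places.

1121.68

Work backward from the last round.
Round 3 (the wife proposes): the husband gets 92 if talks fail, so the wife offers 92 and keeps 1408.
Round 2 (the husband proposes): the wife can get 1408 next round, worth 0.41 × 1408 = 577.28 now. The husband offers 577.28 and keeps 1500 − 577.28 = 922.72.
Round 1 (the wife proposes): the husband can get 922.72 next round, worth 0.41 × 922.72 = 378.3152 now. The wife offers 378.3152 and keeps 1500 − 378.3152 = 1121.6848.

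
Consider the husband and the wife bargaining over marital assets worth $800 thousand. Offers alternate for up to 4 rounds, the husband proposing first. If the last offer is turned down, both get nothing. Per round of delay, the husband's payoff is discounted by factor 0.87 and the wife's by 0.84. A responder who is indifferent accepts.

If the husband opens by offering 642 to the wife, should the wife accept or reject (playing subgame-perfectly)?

Work out the wife's continuation value if the offer is rejected.
Round 4 (the wife proposes): the husband will accept anything ≥ 0, so the wife offers 0 and keeps 800.
Round 3 (the husband proposes): the wife can get 800 next round, worth 0.84 × 800 = 672 now. The husband offers 672 and keeps 800 − 672 = 128.
Round 2 (the wife proposes): the husband can get 128 next round, worth 0.87 × 128 = 111.36 now, so the wife offers 111.36, keeping 688.64.
So by rejecting in round 1, the wife gets 688.64 next round, worth 0.84 × 688.64 = 578.4576 now.
Offer 642 ≥ 578.4576, so the wife accepts.

Accept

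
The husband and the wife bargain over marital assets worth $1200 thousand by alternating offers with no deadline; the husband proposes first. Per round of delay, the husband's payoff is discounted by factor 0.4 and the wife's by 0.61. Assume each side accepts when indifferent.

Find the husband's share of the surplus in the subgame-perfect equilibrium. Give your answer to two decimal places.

When the husband proposes, the wife accepts any offer worth at least 0.61 times what the wife would get by proposing next round; and vice versa.
This gives x = 1200 − 0.61y and y = 1200 − 0.4x, where x and y are each side's share when it proposes.
Hence (1 − 0.61·0.4)x = 1200(1 − 0.61), i.e. 0.756·x = 468.
x ≈ 619.0476; the wife's share is 1200 − x ≈ 580.9524.

619.05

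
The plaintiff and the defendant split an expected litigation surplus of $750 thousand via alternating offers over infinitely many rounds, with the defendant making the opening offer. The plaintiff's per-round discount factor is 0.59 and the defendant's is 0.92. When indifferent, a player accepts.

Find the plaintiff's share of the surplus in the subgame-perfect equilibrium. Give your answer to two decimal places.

In a stationary SPE each proposer offers the other exactly their discounted continuation value.
If the defendant keeps x when proposing and the plaintiff keeps y when proposing, then x = 750 − 0.59y and y = 750 − 0.92x.
Solving: x = 750(1 − 0.59) / (1 − 0.92·0.59) = 307.5 / 0.4572 ≈ 672.5722.
The plaintiff gets 750 − 672.5722 ≈ 77.4278.

77.43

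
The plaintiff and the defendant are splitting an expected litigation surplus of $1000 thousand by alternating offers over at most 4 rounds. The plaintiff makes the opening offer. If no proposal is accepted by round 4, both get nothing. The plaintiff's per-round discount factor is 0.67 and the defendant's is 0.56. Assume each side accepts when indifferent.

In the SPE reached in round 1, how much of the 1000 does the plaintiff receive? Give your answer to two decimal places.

Round 4 (the defendant proposes): the plaintiff will accept anything ≥ 0, so the defendant offers 0 and keeps 1000.
Round 3 (the plaintiff proposes): the defendant can get 1000 next round, worth 0.56 × 1000 = 560 now, so the plaintiff offers 560, keeping 440.
Round 2 (the defendant proposes): the plaintiff can get 440 next round, worth 0.67 × 440 = 294.8 now; the defendant offers that and keeps 705.2.
Round 1 (the plaintiff proposes): the defendant can get 705.2 next round, worth 0.56 × 705.2 = 394.912 now. The plaintiff offers 394.912 and keeps 1000 − 394.912 = 605.088.

605.09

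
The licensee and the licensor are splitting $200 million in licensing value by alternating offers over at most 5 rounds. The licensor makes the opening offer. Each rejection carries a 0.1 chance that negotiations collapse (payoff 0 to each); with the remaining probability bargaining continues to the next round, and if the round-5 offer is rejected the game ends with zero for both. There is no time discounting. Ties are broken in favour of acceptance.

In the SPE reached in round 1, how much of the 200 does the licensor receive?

167.42

By backward induction:
Round 5 (the licensor proposes): the licensee will accept anything ≥ 0, so the licensor offers 0 and keeps 200.
Round 4 (the licensee proposes): rejecting gives the licensor an expected 0.9 × 200 = 180; the licensee offers that and keeps 20.
Round 3 (the licensor proposes): rejecting gives the licensee an expected 0.9 × 20 = 18. The licensor offers 18 and keeps 200 − 18 = 182.
Round 2 (the licensee proposes): rejecting gives the licensor an expected 0.9 × 182 = 163.8, so the licensee offers 163.8, keeping 36.2.
Round 1 (the licensor proposes): rejecting gives the licensee an expected 0.9 × 36.2 = 32.58, so the licensor offers 32.58, keeping 167.42.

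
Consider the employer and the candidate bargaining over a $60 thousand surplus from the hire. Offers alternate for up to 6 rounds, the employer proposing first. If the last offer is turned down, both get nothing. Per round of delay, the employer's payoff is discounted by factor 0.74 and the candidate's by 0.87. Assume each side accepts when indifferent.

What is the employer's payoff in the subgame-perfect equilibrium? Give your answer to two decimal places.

By backward induction:
Round 6 (the candidate proposes): rejection yields 0 for the employer; the candidate offers 0 and keeps 60.
Round 5 (the employer proposes): the candidate can get 60 next round, worth 0.87 × 60 = 52.2 now, so the employer offers 52.2, keeping 7.8.
Round 4 (the candidate proposes): the employer can get 7.8 next round, worth 0.74 × 7.8 = 5.772 now. The candidate offers 5.772 and keeps 60 − 5.772 = 54.228.
Round 3 (the employer proposes): the candidate can get 54.228 next round, worth 0.87 × 54.228 = 47.17836 now. The employer offers 47.17836 and keeps 60 − 47.17836 = 12.82164.
Round 2 (the candidate proposes): the employer can get 12.82164 next round, worth 0.74 × 12.82164 = 9.4880136 now; the candidate offers that and keeps 50.5119864.
Round 1 (the employer proposes): the candidate can get 50.5119864 next round, worth 0.87 × 50.5119864 = 43.945428168 now; the employer offers that and keeps 16.054571832.

16.05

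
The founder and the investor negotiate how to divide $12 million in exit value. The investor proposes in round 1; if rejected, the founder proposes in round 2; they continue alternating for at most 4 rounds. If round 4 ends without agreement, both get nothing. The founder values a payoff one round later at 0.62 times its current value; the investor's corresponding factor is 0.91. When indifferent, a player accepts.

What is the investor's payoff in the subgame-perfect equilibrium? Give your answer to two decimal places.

7.13

Round 4 (the founder proposes): rejection yields 0 for the investor; the founder offers 0 and keeps 12.
Round 3 (the investor proposes): the founder can get 12 next round, worth 0.62 × 12 = 7.44 now, so the investor offers 7.44, keeping 4.56.
Round 2 (the founder proposes): the investor can get 4.56 next round, worth 0.91 × 4.56 = 4.1496 now; the founder offers that and keeps 7.8504.
Round 1 (the investor proposes): the founder can get 7.8504 next round, worth 0.62 × 7.8504 = 4.867248 now; the investor offers that and keeps 7.132752.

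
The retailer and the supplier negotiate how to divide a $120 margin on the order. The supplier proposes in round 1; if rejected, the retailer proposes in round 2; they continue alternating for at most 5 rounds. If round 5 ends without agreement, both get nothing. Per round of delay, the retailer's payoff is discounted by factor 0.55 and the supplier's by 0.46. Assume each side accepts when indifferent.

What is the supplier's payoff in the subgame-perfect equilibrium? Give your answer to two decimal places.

Solve by backward induction from round 5.
Round 5 (the supplier proposes): the retailer will accept anything ≥ 0, so the supplier offers 0 and keeps 120.
Round 4 (the retailer proposes): the supplier can get 120 next round, worth 0.46 × 120 = 55.2 now; the retailer offers that and keeps 64.8.
Round 3 (the supplier proposes): the retailer can get 64.8 next round, worth 0.55 × 64.8 = 35.64 now, so the supplier offers 35.64, keeping 84.36.
Round 2 (the retailer proposes): the supplier can get 84.36 next round, worth 0.46 × 84.36 = 38.8056 now; the retailer offers that and keeps 81.1944.
Round 1 (the supplier proposes): the retailer can get 81.1944 next round, worth 0.55 × 81.1944 = 44.65692 now, so the supplier offers 44.65692, keeping 75.34308.

75.34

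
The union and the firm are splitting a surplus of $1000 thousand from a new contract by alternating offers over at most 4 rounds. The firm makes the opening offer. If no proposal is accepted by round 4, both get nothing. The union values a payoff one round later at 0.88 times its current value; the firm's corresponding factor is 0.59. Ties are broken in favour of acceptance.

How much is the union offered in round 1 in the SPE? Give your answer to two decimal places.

Round 4 (the union proposes): rejection yields 0 for the firm; the union offers 0 and keeps 1000.
Round 3 (the firm proposes): the union can get 1000 next round, worth 0.88 × 1000 = 880 now. The firm offers 880 and keeps 1000 − 880 = 120.
Round 2 (the union proposes): the firm can get 120 next round, worth 0.59 × 120 = 70.8 now; the union offers that and keeps 929.2.
Round 1 (the firm proposes): the union can get 929.2 next round, worth 0.88 × 929.2 = 817.696 now, so the firm offers 817.696, keeping 182.304.

817.70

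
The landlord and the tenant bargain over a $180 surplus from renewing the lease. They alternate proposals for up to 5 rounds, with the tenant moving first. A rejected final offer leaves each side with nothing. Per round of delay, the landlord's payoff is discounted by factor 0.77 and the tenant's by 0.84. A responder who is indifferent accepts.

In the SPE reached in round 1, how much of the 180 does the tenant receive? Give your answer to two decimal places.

143.48

Work backward from the last round.
Round 5 (the tenant proposes): the landlord will accept anything ≥ 0, so the tenant offers 0 and keeps 180.
Round 4 (the landlord proposes): the tenant can get 180 next round, worth 0.84 × 180 = 151.2 now, so the landlord offers 151.2, keeping 28.8.
Round 3 (the tenant proposes): the landlord can get 28.8 next round, worth 0.77 × 28.8 = 22.176 now, so the tenant offers 22.176, keeping 157.824.
Round 2 (the landlord proposes): the tenant can get 157.824 next round, worth 0.84 × 157.824 = 132.57216 now. The landlord offers 132.57216 and keeps 180 − 132.57216 = 47.42784.
Round 1 (the tenant proposes): the landlord can get 47.42784 next round, worth 0.77 × 47.42784 = 36.5194368 now; the tenant offers that and keeps 143.4805632.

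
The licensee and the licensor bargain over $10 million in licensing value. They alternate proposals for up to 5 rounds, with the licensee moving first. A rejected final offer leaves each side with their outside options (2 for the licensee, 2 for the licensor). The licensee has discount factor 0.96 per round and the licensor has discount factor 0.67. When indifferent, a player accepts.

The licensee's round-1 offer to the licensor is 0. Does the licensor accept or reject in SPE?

Reject

Round 5 (the licensee proposes): the licensor gets 2 if talks fail, so the licensee offers 2 and keeps 8.
Round 4 (the licensor proposes): the licensee can get 8 next round, worth 0.96 × 8 = 7.68 now. The licensor offers 7.68 and keeps 10 − 7.68 = 2.32.
Round 3 (the licensee proposes): the licensor can get 2.32 next round, worth 0.67 × 2.32 = 1.5544 now; the licensee offers that and keeps 8.4456.
Round 2 (the licensor proposes): the licensee can get 8.4456 next round, worth 0.96 × 8.4456 = 8.107776 now, so the licensor offers 8.107776, keeping 1.892224.
So by rejecting in round 1, the licensor gets 1.892224 next round, worth 0.67 × 1.892224 = 1.26779008 now.
Offer 0 < 1.26779008, so the licensor rejects.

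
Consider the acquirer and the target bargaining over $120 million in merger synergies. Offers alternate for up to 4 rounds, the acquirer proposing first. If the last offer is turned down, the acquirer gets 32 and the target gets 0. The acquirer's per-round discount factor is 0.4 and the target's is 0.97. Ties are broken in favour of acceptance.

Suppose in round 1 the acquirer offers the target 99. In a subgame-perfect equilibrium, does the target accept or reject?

Work out the target's continuation value if the offer is rejected.
Round 4 (the target proposes): the acquirer gets 32 if talks fail, so the target offers 32 and keeps 88.
Round 3 (the acquirer proposes): the target can get 88 next round, worth 0.97 × 88 = 85.36 now. The acquirer offers 85.36 and keeps 120 − 85.36 = 34.64.
Round 2 (the target proposes): the acquirer can get 34.64 next round, worth 0.4 × 34.64 = 13.856 now. The target offers 13.856 and keeps 120 − 13.856 = 106.144.
So by rejecting in round 1, the target gets 106.144 next round, worth 0.97 × 106.144 = 102.95968 now.
Offer 99 < 102.95968, so the target rejects.

Reject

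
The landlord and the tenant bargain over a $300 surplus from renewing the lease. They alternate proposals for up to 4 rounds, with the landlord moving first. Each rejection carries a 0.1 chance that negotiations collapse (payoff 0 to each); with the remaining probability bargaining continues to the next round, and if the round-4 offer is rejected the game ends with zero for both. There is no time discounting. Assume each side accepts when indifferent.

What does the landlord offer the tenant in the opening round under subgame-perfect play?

245.7

By backward induction:
Round 4 (the tenant proposes): rejection yields 0 for the landlord; the tenant offers 0 and keeps 300.
Round 3 (the landlord proposes): rejecting gives the tenant an expected 0.9 × 300 = 270; the landlord offers that and keeps 30.
Round 2 (the tenant proposes): rejecting gives the landlord an expected 0.9 × 30 = 27. The tenant offers 27 and keeps 300 − 27 = 273.
Round 1 (the landlord proposes): rejecting gives the tenant an expected 0.9 × 273 = 245.7; the landlord offers that and keeps 54.3.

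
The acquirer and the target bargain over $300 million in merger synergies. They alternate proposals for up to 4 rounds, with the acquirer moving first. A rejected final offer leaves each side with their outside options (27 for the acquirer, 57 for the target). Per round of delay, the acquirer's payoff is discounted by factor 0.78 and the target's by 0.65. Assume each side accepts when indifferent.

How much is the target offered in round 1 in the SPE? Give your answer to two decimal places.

132.87

Round 4 (the target proposes): the acquirer gets 27 if talks fail, so the target offers 27 and keeps 273.
Round 3 (the acquirer proposes): the target can get 273 next round, worth 0.65 × 273 = 177.45 now. The acquirer offers 177.45 and keeps 300 − 177.45 = 122.55.
Round 2 (the target proposes): the acquirer can get 122.55 next round, worth 0.78 × 122.55 = 95.589 now. The target offers 95.589 and keeps 300 − 95.589 = 204.411.
Round 1 (the acquirer proposes): the target can get 204.411 next round, worth 0.65 × 204.411 = 132.86715 now, so the acquirer offers 132.86715, keeping 167.13285.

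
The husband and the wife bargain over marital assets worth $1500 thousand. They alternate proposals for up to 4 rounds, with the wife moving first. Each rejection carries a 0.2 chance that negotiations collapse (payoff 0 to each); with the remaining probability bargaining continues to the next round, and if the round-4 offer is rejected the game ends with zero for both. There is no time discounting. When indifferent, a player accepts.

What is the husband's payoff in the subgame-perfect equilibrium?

Round 4 (the husband proposes): the wife will accept anything ≥ 0, so the husband offers 0 and keeps 1500.
Round 3 (the wife proposes): rejecting gives the husband an expected 0.8 × 1500 = 1200. The wife offers 1200 and keeps 1500 − 1200 = 300.
Round 2 (the husband proposes): rejecting gives the wife an expected 0.8 × 300 = 240, so the husband offers 240, keeping 1260.
Round 1 (the wife proposes): rejecting gives the husband an expected 0.8 × 1260 = 1008; the wife offers that and keeps 492.

1008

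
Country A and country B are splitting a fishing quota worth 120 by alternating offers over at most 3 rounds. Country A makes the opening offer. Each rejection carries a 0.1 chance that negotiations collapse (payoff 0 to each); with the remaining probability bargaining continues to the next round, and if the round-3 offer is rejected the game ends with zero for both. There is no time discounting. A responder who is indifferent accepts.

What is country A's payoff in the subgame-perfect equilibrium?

109.2

Round 3 (country A proposes): rejection yields 0 for country B; country A offers 0 and keeps 120.
Round 2 (country B proposes): rejecting gives country A an expected 0.9 × 120 = 108; country B offers that and keeps 12.
Round 1 (country A proposes): rejecting gives country B an expected 0.9 × 12 = 10.8. Country A offers 10.8 and keeps 120 − 10.8 = 109.2.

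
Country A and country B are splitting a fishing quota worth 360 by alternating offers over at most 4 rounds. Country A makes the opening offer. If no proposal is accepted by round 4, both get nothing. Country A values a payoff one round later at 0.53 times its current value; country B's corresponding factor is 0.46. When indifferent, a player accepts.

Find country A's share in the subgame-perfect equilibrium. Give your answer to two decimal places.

Round 4 (country B proposes): country A will accept anything ≥ 0, so country B offers 0 and keeps 360.
Round 3 (country A proposes): country B can get 360 next round, worth 0.46 × 360 = 165.6 now; country A offers that and keeps 194.4.
Round 2 (country B proposes): country A can get 194.4 next round, worth 0.53 × 194.4 = 103.032 now; country B offers that and keeps 256.968.
Round 1 (country A proposes): country B can get 256.968 next round, worth 0.46 × 256.968 = 118.20528 now, so country A offers 118.20528, keeping 241.79472.

241.79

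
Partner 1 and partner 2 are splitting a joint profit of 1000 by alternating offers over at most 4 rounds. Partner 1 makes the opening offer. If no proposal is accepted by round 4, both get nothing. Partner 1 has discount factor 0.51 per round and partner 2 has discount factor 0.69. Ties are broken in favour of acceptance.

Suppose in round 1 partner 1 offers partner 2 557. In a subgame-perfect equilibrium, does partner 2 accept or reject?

Reject

Work out partner 2's continuation value if the offer is rejected.
Round 4 (partner 2 proposes): rejection yields 0 for partner 1; partner 2 offers 0 and keeps 1000.
Round 3 (partner 1 proposes): partner 2 can get 1000 next round, worth 0.69 × 1000 = 690 now. Partner 1 offers 690 and keeps 1000 − 690 = 310.
Round 2 (partner 2 proposes): partner 1 can get 310 next round, worth 0.51 × 310 = 158.1 now. Partner 2 offers 158.1 and keeps 1000 − 158.1 = 841.9.
So by rejecting in round 1, partner 2 gets 841.9 next round, worth 0.69 × 841.9 = 580.911 now.
Offer 557 < 580.911, so partner 2 rejects.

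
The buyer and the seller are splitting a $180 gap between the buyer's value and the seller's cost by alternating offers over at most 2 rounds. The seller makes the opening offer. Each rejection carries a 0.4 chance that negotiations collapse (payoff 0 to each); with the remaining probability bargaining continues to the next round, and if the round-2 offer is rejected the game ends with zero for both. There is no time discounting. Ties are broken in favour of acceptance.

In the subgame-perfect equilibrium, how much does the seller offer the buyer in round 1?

108

Round 2 (the buyer proposes): the seller will accept anything ≥ 0, so the buyer offers 0 and keeps 180.
Round 1 (the seller proposes): rejecting gives the buyer an expected 0.6 × 180 = 108; the seller offers that and keeps 72.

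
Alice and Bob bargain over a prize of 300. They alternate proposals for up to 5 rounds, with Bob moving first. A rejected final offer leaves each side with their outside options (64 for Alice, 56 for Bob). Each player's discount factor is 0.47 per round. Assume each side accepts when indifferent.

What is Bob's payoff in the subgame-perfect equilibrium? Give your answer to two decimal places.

205.64

Round 5 (Bob proposes): Alice gets 64 if talks fail, so Bob offers 64 and keeps 236.
Round 4 (Alice proposes): Bob can get 236 next round, worth 0.47 × 236 = 110.92 now; Alice offers that and keeps 189.08.
Round 3 (Bob proposes): Alice can get 189.08 next round, worth 0.47 × 189.08 = 88.8676 now, so Bob offers 88.8676, keeping 211.1324.
Round 2 (Alice proposes): Bob can get 211.1324 next round, worth 0.47 × 211.1324 = 99.232228 now. Alice offers 99.232228 and keeps 300 − 99.232228 = 200.767772.
Round 1 (Bob proposes): Alice can get 200.767772 next round, worth 0.47 × 200.767772 = 94.36085284 now. Bob offers 94.36085284 and keeps 300 − 94.36085284 = 205.63914716.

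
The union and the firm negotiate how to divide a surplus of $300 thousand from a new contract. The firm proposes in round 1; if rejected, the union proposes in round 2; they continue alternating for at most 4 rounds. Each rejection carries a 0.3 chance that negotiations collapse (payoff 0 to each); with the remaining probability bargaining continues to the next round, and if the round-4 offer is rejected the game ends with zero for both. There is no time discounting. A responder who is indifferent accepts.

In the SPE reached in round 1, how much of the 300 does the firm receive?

By backward induction:
Round 4 (the union proposes): the firm will accept anything ≥ 0, so the union offers 0 and keeps 300.
Round 3 (the firm proposes): rejecting gives the union an expected 0.7 × 300 = 210. The firm offers 210 and keeps 300 − 210 = 90.
Round 2 (the union proposes): rejecting gives the firm an expected 0.7 × 90 = 63, so the union offers 63, keeping 237.
Round 1 (the firm proposes): rejecting gives the union an expected 0.7 × 237 = 165.9; the firm offers that and keeps 134.1.

134.1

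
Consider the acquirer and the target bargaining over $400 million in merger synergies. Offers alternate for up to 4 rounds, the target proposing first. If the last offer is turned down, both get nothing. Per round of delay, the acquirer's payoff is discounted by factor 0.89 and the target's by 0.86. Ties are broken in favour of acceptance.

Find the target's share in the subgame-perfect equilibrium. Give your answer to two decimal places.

Round 4 (the acquirer proposes): the target will accept anything ≥ 0, so the acquirer offers 0 and keeps 400.
Round 3 (the target proposes): the acquirer can get 400 next round, worth 0.89 × 400 = 356 now, so the target offers 356, keeping 44.
Round 2 (the acquirer proposes): the target can get 44 next round, worth 0.86 × 44 = 37.84 now, so the acquirer offers 37.84, keeping 362.16.
Round 1 (the target proposes): the acquirer can get 362.16 next round, worth 0.89 × 362.16 = 322.3224 now. The target offers 322.3224 and keeps 400 − 322.3224 = 77.6776.

77.68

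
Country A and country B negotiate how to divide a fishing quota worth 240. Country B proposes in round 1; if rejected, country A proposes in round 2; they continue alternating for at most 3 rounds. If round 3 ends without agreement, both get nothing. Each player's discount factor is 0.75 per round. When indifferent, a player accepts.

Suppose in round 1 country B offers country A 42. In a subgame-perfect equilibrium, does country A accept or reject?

Round 3 (country B proposes): country A will accept anything ≥ 0, so country B offers 0 and keeps 240.
Round 2 (country A proposes): country B can get 240 next round, worth 0.75 × 240 = 180 now. Country A offers 180 and keeps 240 − 180 = 60.
So by rejecting in round 1, country A gets 60 next round, worth 0.75 × 60 = 45 now.
Offer 42 < 45, so country A rejects.

Reject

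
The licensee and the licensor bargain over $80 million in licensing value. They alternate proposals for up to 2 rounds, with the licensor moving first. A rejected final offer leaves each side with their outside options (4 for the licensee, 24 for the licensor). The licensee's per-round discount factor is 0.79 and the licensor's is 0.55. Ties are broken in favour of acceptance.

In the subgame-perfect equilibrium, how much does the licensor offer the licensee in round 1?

Round 2 (the licensee proposes): the licensor gets 24 if talks fail, so the licensee offers 24 and keeps 56.
Round 1 (the licensor proposes): the licensee can get 56 next round, worth 0.79 × 56 = 44.24 now; the licensor offers that and keeps 35.76.

44.24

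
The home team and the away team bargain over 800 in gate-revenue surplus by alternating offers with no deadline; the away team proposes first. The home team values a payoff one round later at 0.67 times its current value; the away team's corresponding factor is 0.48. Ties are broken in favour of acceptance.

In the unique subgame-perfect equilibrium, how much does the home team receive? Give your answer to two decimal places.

410.85

In a stationary SPE each proposer offers the other exactly their discounted continuation value.
If the away team keeps x when proposing and the home team keeps y when proposing, then x = 800 − 0.67y and y = 800 − 0.48x.
Solving: x = 800(1 − 0.67) / (1 − 0.48·0.67) = 264 / 0.6784 ≈ 389.1509.
The home team gets 800 − 389.1509 ≈ 410.8491.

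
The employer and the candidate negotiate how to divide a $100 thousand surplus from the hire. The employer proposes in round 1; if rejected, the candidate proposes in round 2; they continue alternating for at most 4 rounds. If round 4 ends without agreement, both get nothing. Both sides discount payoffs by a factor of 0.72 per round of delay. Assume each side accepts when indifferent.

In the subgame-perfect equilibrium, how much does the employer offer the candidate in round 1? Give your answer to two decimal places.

57.48

Work backward from the last round.
Round 4 (the candidate proposes): the employer will accept anything ≥ 0, so the candidate offers 0 and keeps 100.
Round 3 (the employer proposes): the candidate can get 100 next round, worth 0.72 × 100 = 72 now, so the employer offers 72, keeping 28.
Round 2 (the candidate proposes): the employer can get 28 next round, worth 0.72 × 28 = 20.16 now; the candidate offers that and keeps 79.84.
Round 1 (the employer proposes): the candidate can get 79.84 next round, worth 0.72 × 79.84 = 57.4848 now, so the employer offers 57.4848, keeping 42.5152.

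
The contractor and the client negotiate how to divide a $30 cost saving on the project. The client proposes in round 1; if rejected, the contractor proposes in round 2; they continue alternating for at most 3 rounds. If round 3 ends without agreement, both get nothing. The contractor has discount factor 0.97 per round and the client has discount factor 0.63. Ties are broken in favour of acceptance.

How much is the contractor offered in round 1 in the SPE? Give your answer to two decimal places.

10.77

Work backward from the last round.
Round 3 (the client proposes): the contractor will accept anything ≥ 0, so the client offers 0 and keeps 30.
Round 2 (the contractor proposes): the client can get 30 next round, worth 0.63 × 30 = 18.9 now; the contractor offers that and keeps 11.1.
Round 1 (the client proposes): the contractor can get 11.1 next round, worth 0.97 × 11.1 = 10.767 now, so the client offers 10.767, keeping 19.233.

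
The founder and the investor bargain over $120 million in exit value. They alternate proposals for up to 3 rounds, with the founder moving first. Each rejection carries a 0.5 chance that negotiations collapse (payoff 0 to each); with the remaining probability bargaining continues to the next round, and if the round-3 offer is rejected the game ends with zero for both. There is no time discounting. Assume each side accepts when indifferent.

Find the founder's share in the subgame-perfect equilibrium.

Round 3 (the founder proposes): the investor will accept anything ≥ 0, so the founder offers 0 and keeps 120.
Round 2 (the investor proposes): rejecting gives the founder an expected 0.5 × 120 = 60; the investor offers that and keeps 60.
Round 1 (the founder proposes): rejecting gives the investor an expected 0.5 × 60 = 30, so the founder offers 30, keeping 90.

90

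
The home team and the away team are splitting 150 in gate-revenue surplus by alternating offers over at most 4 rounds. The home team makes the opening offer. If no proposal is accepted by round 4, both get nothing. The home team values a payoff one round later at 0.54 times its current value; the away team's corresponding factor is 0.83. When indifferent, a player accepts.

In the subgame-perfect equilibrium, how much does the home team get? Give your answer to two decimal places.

Round 4 (the away team proposes): rejection yields 0 for the home team; the away team offers 0 and keeps 150.
Round 3 (the home team proposes): the away team can get 150 next round, worth 0.83 × 150 = 124.5 now. The home team offers 124.5 and keeps 150 − 124.5 = 25.5.
Round 2 (the away team proposes): the home team can get 25.5 next round, worth 0.54 × 25.5 = 13.77 now; the away team offers that and keeps 136.23.
Round 1 (the home team proposes): the away team can get 136.23 next round, worth 0.83 × 136.23 = 113.0709 now; the home team offers that and keeps 36.9291.

36.93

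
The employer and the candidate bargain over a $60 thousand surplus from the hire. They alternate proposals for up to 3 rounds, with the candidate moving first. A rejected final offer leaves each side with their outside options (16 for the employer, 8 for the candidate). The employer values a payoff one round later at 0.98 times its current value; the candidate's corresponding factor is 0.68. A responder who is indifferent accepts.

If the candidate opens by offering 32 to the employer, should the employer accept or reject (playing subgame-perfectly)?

Round 3 (the candidate proposes): the employer gets 16 if talks fail, so the candidate offers 16 and keeps 44.
Round 2 (the employer proposes): the candidate can get 44 next round, worth 0.68 × 44 = 29.92 now, so the employer offers 29.92, keeping 30.08.
So by rejecting in round 1, the employer gets 30.08 next round, worth 0.98 × 30.08 = 29.4784 now.
Offer 32 ≥ 29.4784, so the employer accepts.

Accept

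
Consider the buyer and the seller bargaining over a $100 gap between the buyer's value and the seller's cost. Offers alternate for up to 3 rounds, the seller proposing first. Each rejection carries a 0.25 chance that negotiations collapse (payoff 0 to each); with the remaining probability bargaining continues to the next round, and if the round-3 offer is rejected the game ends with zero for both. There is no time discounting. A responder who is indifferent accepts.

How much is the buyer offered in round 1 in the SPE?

18.75

Round 3 (the seller proposes): the buyer will accept anything ≥ 0, so the seller offers 0 and keeps 100.
Round 2 (the buyer proposes): rejecting gives the seller an expected 0.75 × 100 = 75, so the buyer offers 75, keeping 25.
Round 1 (the seller proposes): rejecting gives the buyer an expected 0.75 × 25 = 18.75. The seller offers 18.75 and keeps 100 − 18.75 = 81.25.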